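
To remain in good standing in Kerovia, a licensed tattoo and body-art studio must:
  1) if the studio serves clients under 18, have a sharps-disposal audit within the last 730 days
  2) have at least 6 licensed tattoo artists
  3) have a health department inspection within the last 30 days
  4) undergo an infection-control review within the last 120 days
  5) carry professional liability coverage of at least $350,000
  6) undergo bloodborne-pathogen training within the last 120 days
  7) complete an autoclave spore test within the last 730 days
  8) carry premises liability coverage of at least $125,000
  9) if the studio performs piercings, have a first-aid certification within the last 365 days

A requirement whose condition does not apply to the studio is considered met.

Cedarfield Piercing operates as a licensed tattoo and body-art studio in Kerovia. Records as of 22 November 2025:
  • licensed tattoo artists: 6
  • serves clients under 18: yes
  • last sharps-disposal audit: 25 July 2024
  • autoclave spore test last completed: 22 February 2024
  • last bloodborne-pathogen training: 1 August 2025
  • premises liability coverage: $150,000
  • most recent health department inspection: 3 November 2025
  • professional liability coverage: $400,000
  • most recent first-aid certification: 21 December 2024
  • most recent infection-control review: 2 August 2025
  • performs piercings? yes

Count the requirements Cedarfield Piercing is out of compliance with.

1. condition 'serves clients under 18' holds; sharps-disposal audit 485 days ago vs limit 730 → met
2. licensed tattoo artists 6 ≥ 6 → met
3. health department inspection 19 days ago vs limit 30 → met
4. infection-control review 112 days ago vs limit 120 → met
5. professional liability coverage $400,000 ≥ $350,000 → met
6. bloodborne-pathogen training 113 days ago vs limit 120 → met
7. autoclave spore test 639 days ago vs limit 730 → met
8. premises liability coverage $150,000 ≥ $125,000 → met
9. condition 'performs piercings' holds; first-aid certification 336 days ago vs limit 365 → met
Not met: 0 of 9

0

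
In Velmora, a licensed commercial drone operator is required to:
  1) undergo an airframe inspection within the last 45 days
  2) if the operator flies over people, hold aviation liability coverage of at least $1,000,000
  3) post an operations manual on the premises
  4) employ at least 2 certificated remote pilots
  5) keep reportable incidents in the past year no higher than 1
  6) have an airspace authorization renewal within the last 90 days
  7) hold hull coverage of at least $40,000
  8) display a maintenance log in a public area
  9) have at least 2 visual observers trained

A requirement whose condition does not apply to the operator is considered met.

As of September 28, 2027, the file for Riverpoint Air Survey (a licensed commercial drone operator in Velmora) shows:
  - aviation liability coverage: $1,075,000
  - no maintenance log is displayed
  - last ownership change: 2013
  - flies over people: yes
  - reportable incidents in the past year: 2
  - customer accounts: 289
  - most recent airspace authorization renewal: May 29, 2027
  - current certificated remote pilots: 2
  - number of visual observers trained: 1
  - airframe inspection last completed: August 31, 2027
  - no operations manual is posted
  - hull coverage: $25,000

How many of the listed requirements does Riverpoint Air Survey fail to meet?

6

1. airframe inspection 28 days ago vs limit 45 → met
2. condition 'flies over people' holds; aviation liability coverage $1,075,000 ≥ $1,000,000 → met
3. operations manual absent → not met
4. certificated remote pilots 2 ≥ 2 → met
5. reportable incidents in the past year 2 > 1 → not met
6. airspace authorization renewal 122 days ago vs limit 90 → not met
7. hull coverage $25,000 < $40,000 → not met
8. maintenance log absent → not met
9. visual observers trained 1 < 2 → not met
Not met: 6 of 9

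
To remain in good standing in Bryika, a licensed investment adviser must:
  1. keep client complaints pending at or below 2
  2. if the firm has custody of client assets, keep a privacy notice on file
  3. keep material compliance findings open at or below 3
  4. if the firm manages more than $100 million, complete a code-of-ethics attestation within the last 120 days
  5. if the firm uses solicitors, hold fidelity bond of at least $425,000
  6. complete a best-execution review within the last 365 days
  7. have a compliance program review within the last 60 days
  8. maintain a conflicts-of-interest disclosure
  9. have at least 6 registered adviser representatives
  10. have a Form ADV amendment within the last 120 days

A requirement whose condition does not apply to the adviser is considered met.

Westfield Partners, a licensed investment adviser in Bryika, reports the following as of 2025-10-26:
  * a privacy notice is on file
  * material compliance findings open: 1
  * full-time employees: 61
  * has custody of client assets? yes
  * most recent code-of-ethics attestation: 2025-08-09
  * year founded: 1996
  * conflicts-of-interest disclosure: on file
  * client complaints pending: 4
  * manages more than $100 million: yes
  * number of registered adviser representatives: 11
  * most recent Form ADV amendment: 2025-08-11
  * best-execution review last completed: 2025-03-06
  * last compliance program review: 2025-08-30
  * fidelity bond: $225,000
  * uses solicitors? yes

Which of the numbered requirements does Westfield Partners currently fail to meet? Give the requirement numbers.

1, 5

1. client complaints pending 4 > 2 → not met
2. condition 'has custody of client assets' holds; privacy notice present → met
3. material compliance findings open 1 ≤ 3 → met
4. condition 'manages more than $100 million' holds; code-of-ethics attestation 78 days ago vs limit 120 → met
5. condition 'uses solicitors' holds; fidelity bond $225,000 < $425,000 → not met
6. best-execution review 234 days ago vs limit 365 → met
7. compliance program review 57 days ago vs limit 60 → met
8. conflicts-of-interest disclosure present → met
9. registered adviser representatives 11 ≥ 6 → met
10. Form ADV amendment 76 days ago vs limit 120 → met
Not met: 1, 5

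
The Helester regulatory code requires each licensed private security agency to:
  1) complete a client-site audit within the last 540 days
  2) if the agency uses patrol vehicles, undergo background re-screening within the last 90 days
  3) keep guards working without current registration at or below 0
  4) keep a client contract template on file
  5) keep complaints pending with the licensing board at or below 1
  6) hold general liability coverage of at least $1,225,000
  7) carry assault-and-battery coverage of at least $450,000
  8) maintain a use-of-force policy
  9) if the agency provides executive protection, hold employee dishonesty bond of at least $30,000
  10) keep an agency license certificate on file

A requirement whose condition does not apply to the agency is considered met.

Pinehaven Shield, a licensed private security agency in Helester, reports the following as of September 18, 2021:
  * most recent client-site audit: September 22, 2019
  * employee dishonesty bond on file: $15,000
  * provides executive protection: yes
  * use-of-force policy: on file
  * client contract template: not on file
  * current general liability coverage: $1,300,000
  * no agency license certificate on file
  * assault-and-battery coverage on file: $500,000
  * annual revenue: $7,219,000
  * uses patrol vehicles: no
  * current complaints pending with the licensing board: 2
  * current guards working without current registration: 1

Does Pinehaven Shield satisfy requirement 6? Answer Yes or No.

6. general liability coverage $1,300,000 ≥ $1,225,000 → met

Yes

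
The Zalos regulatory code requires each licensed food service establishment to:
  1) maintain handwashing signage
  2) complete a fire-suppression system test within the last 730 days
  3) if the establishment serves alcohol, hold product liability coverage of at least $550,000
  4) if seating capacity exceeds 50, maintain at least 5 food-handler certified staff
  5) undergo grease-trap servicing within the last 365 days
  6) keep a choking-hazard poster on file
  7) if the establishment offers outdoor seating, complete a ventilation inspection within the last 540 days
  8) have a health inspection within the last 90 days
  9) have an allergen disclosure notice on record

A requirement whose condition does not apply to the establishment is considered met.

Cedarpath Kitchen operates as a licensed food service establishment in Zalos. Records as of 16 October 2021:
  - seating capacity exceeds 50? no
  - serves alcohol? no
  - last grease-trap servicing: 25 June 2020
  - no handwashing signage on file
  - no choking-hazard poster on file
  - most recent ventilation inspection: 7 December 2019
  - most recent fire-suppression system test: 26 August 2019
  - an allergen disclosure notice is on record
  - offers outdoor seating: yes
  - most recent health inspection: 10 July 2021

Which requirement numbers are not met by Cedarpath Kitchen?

1, 2, 5, 6, 7, 8

1. handwashing signage absent → not met
2. fire-suppression system test 782 days ago vs limit 730 → not met
3. condition 'serves alcohol' does not hold → requirement n/a → met
4. condition 'seating capacity exceeds 50' does not hold → requirement n/a → met
5. grease-trap servicing 478 days ago vs limit 365 → not met
6. choking-hazard poster absent → not met
7. condition 'offers outdoor seating' holds; ventilation inspection 679 days ago vs limit 540 → not met
8. health inspection 98 days ago vs limit 90 → not met
9. allergen disclosure notice present → met
Not met: 1, 2, 5, 6, 7, 8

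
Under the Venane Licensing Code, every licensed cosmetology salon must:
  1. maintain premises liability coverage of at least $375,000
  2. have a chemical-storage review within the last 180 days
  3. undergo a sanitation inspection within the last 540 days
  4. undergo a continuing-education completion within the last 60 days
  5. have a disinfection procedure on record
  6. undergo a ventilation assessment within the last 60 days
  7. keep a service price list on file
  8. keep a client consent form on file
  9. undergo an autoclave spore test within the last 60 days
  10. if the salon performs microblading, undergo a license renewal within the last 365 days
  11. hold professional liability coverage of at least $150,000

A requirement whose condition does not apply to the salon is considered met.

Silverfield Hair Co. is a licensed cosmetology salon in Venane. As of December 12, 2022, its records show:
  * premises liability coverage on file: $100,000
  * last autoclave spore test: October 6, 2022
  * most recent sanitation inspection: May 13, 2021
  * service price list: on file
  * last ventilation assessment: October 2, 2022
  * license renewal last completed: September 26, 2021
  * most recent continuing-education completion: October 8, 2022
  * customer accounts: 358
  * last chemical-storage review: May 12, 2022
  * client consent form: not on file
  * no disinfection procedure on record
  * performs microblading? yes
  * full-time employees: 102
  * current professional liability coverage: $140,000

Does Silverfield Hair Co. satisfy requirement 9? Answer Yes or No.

No

9. autoclave spore test 67 days ago vs limit 60 → not met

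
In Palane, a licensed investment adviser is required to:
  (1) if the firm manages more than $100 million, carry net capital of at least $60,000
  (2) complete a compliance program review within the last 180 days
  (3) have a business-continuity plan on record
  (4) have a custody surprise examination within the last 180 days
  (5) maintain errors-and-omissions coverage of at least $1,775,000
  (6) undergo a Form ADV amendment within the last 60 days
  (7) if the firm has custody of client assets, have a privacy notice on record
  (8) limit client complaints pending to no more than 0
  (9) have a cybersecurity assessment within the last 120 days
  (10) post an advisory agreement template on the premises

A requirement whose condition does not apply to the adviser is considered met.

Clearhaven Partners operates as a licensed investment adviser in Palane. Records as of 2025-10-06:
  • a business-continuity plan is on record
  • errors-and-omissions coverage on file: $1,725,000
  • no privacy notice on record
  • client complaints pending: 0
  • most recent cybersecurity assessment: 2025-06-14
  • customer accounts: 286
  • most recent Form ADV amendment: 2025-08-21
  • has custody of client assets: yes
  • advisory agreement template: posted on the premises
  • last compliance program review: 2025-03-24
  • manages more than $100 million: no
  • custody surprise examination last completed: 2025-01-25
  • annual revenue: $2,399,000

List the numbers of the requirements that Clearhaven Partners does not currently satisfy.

2, 4, 5, 7

1. condition 'manages more than $100 million' does not hold → requirement n/a → met
2. compliance program review 196 days ago vs limit 180 → not met
3. business-continuity plan present → met
4. custody surprise examination 254 days ago vs limit 180 → not met
5. errors-and-omissions coverage $1,725,000 < $1,775,000 → not met
6. Form ADV amendment 46 days ago vs limit 60 → met
7. condition 'has custody of client assets' holds; privacy notice absent → not met
8. client complaints pending 0 ≤ 0 → met
9. cybersecurity assessment 114 days ago vs limit 120 → met
10. advisory agreement template present → met
Not met: 2, 4, 5, 7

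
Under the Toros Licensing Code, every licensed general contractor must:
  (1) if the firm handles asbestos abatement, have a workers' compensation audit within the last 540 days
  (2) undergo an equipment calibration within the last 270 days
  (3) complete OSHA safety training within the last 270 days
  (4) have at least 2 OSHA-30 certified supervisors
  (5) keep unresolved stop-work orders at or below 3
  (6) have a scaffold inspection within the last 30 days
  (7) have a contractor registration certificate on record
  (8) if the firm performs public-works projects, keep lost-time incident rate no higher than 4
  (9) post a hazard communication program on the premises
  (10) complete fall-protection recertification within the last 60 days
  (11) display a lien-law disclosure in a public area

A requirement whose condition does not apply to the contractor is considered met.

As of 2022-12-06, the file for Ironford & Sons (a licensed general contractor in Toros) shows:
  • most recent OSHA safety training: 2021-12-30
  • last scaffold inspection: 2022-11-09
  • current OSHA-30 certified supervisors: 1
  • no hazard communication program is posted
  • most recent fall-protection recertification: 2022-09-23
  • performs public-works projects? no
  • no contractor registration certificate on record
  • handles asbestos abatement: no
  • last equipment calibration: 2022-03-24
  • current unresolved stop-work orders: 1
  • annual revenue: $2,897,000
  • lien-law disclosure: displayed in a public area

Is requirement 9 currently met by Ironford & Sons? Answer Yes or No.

No

9. hazard communication program absent → not met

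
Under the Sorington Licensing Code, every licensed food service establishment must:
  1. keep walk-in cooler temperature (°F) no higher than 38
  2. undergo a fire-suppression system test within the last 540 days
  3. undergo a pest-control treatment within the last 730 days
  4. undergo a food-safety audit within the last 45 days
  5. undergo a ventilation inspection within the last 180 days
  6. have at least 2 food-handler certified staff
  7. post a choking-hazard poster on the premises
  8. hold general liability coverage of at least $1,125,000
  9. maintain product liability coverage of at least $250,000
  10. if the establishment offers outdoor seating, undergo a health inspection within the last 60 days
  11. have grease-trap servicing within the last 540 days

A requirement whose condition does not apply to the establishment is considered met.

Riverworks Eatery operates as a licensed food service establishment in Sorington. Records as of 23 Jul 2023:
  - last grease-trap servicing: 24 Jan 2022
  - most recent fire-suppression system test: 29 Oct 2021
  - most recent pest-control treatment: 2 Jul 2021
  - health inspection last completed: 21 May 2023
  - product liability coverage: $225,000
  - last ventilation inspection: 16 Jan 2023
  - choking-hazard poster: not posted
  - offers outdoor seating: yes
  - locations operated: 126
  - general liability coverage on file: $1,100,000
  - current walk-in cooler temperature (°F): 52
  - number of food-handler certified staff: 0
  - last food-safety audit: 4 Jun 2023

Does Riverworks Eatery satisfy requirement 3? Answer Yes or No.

3. pest-control treatment 751 days ago vs limit 730 → not met

No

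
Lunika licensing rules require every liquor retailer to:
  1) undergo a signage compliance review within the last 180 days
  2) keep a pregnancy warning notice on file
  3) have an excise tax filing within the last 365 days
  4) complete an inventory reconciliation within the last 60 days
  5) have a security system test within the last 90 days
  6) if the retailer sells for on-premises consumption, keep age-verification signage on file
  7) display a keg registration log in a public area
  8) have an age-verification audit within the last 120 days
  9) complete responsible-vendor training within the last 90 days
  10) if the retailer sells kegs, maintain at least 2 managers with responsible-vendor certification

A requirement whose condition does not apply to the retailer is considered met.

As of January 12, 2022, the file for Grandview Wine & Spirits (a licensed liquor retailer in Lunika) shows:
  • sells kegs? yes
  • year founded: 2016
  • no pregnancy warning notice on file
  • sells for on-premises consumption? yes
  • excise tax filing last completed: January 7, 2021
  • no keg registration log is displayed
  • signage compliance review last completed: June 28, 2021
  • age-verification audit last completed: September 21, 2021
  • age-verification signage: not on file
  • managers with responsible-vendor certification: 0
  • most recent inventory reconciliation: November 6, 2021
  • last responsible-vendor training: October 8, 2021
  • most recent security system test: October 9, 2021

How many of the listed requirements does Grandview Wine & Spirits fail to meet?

9

1. signage compliance review 198 days ago vs limit 180 → not met
2. pregnancy warning notice absent → not met
3. excise tax filing 370 days ago vs limit 365 → not met
4. inventory reconciliation 67 days ago vs limit 60 → not met
5. security system test 95 days ago vs limit 90 → not met
6. condition 'sells for on-premises consumption' holds; age-verification signage absent → not met
7. keg registration log absent → not met
8. age-verification audit 113 days ago vs limit 120 → met
9. responsible-vendor training 96 days ago vs limit 90 → not met
10. condition 'sells kegs' holds; managers with responsible-vendor certification 0 < 2 → not met
Not met: 9 of 10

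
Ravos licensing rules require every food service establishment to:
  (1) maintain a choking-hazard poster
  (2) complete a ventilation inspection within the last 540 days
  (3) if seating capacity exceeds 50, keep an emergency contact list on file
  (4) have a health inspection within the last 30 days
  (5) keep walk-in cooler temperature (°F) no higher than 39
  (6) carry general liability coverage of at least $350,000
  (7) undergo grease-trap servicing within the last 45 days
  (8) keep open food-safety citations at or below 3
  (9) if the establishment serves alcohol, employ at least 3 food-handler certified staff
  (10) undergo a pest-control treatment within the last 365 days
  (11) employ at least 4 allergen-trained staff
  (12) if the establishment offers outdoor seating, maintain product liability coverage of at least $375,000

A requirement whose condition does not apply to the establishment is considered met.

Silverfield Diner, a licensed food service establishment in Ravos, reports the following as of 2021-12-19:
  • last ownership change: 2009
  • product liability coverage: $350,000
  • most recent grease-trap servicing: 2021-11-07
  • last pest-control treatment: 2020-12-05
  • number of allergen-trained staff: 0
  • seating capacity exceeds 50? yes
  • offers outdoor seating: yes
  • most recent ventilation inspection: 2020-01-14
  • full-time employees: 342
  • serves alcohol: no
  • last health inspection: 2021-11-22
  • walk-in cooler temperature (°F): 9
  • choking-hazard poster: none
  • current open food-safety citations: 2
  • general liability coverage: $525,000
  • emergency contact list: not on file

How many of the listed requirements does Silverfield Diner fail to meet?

6

1. choking-hazard poster absent → not met
2. ventilation inspection 705 days ago vs limit 540 → not met
3. condition 'seating capacity exceeds 50' holds; emergency contact list absent → not met
4. health inspection 27 days ago vs limit 30 → met
5. walk-in cooler temperature (°F) 9 ≤ 39 → met
6. general liability coverage $525,000 ≥ $350,000 → met
7. grease-trap servicing 42 days ago vs limit 45 → met
8. open food-safety citations 2 ≤ 3 → met
9. condition 'serves alcohol' does not hold → requirement n/a → met
10. pest-control treatment 379 days ago vs limit 365 → not met
11. allergen-trained staff 0 < 4 → not met
12. condition 'offers outdoor seating' holds; product liability coverage $350,000 < $375,000 → not met
Not met: 6 of 12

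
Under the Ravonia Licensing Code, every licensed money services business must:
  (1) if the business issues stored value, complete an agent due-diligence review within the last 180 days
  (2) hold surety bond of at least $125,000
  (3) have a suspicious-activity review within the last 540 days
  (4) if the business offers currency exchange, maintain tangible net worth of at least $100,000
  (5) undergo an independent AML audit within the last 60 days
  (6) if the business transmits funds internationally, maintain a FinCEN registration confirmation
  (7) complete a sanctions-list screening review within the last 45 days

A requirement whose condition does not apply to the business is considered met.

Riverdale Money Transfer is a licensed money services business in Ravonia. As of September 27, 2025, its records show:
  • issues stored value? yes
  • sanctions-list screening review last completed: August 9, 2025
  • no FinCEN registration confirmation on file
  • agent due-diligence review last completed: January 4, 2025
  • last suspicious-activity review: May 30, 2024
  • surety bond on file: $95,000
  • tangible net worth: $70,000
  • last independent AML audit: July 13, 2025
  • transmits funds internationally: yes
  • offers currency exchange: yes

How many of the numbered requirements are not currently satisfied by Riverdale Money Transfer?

1. condition 'issues stored value' holds; agent due-diligence review 266 days ago vs limit 180 → not met
2. surety bond $95,000 < $125,000 → not met
3. suspicious-activity review 485 days ago vs limit 540 → met
4. condition 'offers currency exchange' holds; tangible net worth $70,000 < $100,000 → not met
5. independent AML audit 76 days ago vs limit 60 → not met
6. condition 'transmits funds internationally' holds; FinCEN registration confirmation absent → not met
7. sanctions-list screening review 49 days ago vs limit 45 → not met
Not met: 6 of 7

6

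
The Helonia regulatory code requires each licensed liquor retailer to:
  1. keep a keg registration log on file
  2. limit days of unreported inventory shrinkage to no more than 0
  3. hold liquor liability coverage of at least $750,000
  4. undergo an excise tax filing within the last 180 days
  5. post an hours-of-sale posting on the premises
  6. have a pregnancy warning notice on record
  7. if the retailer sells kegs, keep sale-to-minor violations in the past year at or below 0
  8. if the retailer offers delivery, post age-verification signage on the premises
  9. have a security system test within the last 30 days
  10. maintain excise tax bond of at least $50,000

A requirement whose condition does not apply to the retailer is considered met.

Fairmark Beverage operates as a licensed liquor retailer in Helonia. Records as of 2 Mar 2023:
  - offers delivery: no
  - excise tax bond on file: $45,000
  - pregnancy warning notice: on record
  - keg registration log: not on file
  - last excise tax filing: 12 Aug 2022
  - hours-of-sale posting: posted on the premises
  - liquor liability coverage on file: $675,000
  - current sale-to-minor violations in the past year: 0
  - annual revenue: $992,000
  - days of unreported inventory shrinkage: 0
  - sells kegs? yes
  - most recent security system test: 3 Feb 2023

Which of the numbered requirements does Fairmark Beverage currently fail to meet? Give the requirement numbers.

1. keg registration log absent → not met
2. days of unreported inventory shrinkage 0 ≤ 0 → met
3. liquor liability coverage $675,000 < $750,000 → not met
4. excise tax filing 202 days ago vs limit 180 → not met
5. hours-of-sale posting present → met
6. pregnancy warning notice present → met
7. condition 'sells kegs' holds; sale-to-minor violations in the past year 0 ≤ 0 → met
8. condition 'offers delivery' does not hold → requirement n/a → met
9. security system test 27 days ago vs limit 30 → met
10. excise tax bond $45,000 < $50,000 → not met
Not met: 1, 3, 4, 10

1, 3, 4, 10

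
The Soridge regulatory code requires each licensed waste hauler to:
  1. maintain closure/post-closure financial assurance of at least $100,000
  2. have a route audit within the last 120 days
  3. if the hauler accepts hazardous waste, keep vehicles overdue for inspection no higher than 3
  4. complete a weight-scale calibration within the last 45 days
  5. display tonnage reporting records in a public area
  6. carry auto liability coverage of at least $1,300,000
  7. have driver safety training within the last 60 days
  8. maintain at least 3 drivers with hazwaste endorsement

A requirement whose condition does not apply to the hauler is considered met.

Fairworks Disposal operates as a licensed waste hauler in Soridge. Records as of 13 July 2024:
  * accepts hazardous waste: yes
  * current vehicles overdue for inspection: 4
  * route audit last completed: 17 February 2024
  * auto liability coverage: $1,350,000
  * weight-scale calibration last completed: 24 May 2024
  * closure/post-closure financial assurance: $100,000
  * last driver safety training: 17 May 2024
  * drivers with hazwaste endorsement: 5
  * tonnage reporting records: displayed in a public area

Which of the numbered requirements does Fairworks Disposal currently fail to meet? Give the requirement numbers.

2, 3, 4

1. closure/post-closure financial assurance $100,000 ≥ $100,000 → met
2. route audit 147 days ago vs limit 120 → not met
3. condition 'accepts hazardous waste' holds; vehicles overdue for inspection 4 > 3 → not met
4. weight-scale calibration 50 days ago vs limit 45 → not met
5. tonnage reporting records present → met
6. auto liability coverage $1,350,000 ≥ $1,300,000 → met
7. driver safety training 57 days ago vs limit 60 → met
8. drivers with hazwaste endorsement 5 ≥ 3 → met
Not met: 2, 3, 4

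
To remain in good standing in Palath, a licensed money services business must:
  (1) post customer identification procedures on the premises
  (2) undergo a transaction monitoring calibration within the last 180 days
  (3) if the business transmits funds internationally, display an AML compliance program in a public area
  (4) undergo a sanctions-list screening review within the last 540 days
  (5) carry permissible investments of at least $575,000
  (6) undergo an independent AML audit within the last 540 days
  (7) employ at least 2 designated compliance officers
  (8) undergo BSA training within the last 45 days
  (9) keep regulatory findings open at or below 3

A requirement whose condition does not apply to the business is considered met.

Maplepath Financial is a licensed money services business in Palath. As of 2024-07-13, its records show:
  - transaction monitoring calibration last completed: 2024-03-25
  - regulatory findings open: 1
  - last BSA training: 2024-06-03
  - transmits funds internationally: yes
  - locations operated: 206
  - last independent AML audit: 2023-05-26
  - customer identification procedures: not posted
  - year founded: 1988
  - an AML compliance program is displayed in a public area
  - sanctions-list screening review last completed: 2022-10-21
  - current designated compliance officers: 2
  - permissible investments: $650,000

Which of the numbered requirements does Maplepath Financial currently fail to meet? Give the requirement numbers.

1, 4

1. customer identification procedures absent → not met
2. transaction monitoring calibration 110 days ago vs limit 180 → met
3. condition 'transmits funds internationally' holds; AML compliance program present → met
4. sanctions-list screening review 631 days ago vs limit 540 → not met
5. permissible investments $650,000 ≥ $575,000 → met
6. independent AML audit 414 days ago vs limit 540 → met
7. designated compliance officers 2 ≥ 2 → met
8. BSA training 40 days ago vs limit 45 → met
9. regulatory findings open 1 ≤ 3 → met
Not met: 1, 4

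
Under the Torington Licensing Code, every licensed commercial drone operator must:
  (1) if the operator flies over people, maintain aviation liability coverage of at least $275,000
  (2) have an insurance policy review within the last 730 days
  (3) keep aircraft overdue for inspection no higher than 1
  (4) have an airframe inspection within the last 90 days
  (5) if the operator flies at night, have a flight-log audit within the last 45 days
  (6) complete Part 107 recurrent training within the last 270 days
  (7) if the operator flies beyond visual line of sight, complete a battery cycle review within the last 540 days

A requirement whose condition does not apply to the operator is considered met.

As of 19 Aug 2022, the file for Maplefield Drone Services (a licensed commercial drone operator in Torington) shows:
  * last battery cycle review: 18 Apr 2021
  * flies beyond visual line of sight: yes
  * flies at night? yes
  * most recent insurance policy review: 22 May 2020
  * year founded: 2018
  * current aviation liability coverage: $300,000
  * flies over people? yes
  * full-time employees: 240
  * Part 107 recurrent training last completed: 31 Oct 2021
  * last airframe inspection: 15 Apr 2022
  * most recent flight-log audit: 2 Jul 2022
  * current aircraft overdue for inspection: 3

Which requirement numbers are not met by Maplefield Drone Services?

1. condition 'flies over people' holds; aviation liability coverage $300,000 ≥ $275,000 → met
2. insurance policy review 819 days ago vs limit 730 → not met
3. aircraft overdue for inspection 3 > 1 → not met
4. airframe inspection 126 days ago vs limit 90 → not met
5. condition 'flies at night' holds; flight-log audit 48 days ago vs limit 45 → not met
6. Part 107 recurrent training 292 days ago vs limit 270 → not met
7. condition 'flies beyond visual line of sight' holds; battery cycle review 488 days ago vs limit 540 → met
Not met: 2, 3, 4, 5, 6

2, 3, 4, 5, 6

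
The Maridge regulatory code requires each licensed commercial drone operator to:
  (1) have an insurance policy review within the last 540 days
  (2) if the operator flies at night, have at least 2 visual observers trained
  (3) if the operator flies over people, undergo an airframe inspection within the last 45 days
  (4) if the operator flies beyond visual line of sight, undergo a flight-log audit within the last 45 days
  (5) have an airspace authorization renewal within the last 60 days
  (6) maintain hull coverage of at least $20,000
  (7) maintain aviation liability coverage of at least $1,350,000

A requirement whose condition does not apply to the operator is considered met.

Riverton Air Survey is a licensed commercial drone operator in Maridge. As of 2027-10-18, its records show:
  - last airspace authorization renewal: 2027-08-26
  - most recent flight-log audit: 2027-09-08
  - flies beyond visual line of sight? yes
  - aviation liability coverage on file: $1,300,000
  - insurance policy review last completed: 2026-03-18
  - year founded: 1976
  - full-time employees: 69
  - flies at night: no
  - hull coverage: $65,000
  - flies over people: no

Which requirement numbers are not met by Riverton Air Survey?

1, 7

1. insurance policy review 579 days ago vs limit 540 → not met
2. condition 'flies at night' does not hold → requirement n/a → met
3. condition 'flies over people' does not hold → requirement n/a → met
4. condition 'flies beyond visual line of sight' holds; flight-log audit 40 days ago vs limit 45 → met
5. airspace authorization renewal 53 days ago vs limit 60 → met
6. hull coverage $65,000 ≥ $20,000 → met
7. aviation liability coverage $1,300,000 < $1,350,000 → not met
Not met: 1, 7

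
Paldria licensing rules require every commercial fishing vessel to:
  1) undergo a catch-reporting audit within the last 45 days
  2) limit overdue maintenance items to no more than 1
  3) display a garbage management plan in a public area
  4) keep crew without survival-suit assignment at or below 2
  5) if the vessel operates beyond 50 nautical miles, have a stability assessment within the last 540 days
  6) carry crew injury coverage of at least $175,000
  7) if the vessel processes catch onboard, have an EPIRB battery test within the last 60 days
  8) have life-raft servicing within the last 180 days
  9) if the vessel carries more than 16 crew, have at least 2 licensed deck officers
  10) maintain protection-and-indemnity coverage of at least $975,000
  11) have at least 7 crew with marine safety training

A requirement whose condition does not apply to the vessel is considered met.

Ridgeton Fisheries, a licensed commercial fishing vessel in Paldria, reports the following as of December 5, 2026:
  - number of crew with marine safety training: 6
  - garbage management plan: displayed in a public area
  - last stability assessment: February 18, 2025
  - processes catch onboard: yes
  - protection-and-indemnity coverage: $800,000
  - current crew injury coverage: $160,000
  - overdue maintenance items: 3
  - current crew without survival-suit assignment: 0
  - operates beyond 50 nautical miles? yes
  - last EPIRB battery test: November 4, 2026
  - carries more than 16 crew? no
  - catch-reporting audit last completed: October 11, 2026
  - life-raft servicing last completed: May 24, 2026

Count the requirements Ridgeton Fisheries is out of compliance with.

7

1. catch-reporting audit 55 days ago vs limit 45 → not met
2. overdue maintenance items 3 > 1 → not met
3. garbage management plan present → met
4. crew without survival-suit assignment 0 ≤ 2 → met
5. condition 'operates beyond 50 nautical miles' holds; stability assessment 655 days ago vs limit 540 → not met
6. crew injury coverage $160,000 < $175,000 → not met
7. condition 'processes catch onboard' holds; EPIRB battery test 31 days ago vs limit 60 → met
8. life-raft servicing 195 days ago vs limit 180 → not met
9. condition 'carries more than 16 crew' does not hold → requirement n/a → met
10. protection-and-indemnity coverage $800,000 < $975,000 → not met
11. crew with marine safety training 6 < 7 → not met
Not met: 7 of 11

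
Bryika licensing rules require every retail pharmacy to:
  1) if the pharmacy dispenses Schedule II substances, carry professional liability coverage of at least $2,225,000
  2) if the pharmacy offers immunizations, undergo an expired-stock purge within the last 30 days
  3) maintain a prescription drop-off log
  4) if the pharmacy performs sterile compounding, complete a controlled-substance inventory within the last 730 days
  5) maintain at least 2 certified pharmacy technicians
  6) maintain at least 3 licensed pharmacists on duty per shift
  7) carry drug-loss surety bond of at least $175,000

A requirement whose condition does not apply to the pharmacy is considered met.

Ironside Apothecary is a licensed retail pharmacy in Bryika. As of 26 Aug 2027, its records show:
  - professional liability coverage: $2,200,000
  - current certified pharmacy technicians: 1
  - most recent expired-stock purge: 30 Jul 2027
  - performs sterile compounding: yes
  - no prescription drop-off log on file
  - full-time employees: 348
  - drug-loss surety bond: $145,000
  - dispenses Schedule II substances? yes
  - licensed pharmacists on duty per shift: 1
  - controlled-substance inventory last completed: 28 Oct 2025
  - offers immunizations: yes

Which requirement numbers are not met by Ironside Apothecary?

1, 3, 5, 6, 7

1. condition 'dispenses Schedule II substances' holds; professional liability coverage $2,200,000 < $2,225,000 → not met
2. condition 'offers immunizations' holds; expired-stock purge 27 days ago vs limit 30 → met
3. prescription drop-off log absent → not met
4. condition 'performs sterile compounding' holds; controlled-substance inventory 667 days ago vs limit 730 → met
5. certified pharmacy technicians 1 < 2 → not met
6. licensed pharmacists on duty per shift 1 < 3 → not met
7. drug-loss surety bond $145,000 < $175,000 → not met
Not met: 1, 3, 5, 6, 7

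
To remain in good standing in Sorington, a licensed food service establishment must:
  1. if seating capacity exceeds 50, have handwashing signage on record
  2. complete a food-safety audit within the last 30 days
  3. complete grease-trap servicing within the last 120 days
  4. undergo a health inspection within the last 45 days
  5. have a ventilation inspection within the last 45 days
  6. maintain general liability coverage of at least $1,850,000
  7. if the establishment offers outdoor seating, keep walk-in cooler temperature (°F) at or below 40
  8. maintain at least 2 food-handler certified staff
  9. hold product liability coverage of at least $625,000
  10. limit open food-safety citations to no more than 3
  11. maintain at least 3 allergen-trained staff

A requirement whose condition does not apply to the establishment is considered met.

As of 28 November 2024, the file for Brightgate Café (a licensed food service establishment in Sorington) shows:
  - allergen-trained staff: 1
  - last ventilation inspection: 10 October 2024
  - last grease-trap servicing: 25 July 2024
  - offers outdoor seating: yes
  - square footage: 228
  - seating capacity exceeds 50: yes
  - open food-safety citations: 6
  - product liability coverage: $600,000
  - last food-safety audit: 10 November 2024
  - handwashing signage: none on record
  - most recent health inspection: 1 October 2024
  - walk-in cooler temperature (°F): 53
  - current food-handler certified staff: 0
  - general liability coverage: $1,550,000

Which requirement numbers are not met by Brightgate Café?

1. condition 'seating capacity exceeds 50' holds; handwashing signage absent → not met
2. food-safety audit 18 days ago vs limit 30 → met
3. grease-trap servicing 126 days ago vs limit 120 → not met
4. health inspection 58 days ago vs limit 45 → not met
5. ventilation inspection 49 days ago vs limit 45 → not met
6. general liability coverage $1,550,000 < $1,850,000 → not met
7. condition 'offers outdoor seating' holds; walk-in cooler temperature (°F) 53 > 40 → not met
8. food-handler certified staff 0 < 2 → not met
9. product liability coverage $600,000 < $625,000 → not met
10. open food-safety citations 6 > 3 → not met
11. allergen-trained staff 1 < 3 → not met
Not met: 1, 3, 4, 5, 6, 7, 8, 9, 10, 11

1, 3, 4, 5, 6, 7, 8, 9, 10, 11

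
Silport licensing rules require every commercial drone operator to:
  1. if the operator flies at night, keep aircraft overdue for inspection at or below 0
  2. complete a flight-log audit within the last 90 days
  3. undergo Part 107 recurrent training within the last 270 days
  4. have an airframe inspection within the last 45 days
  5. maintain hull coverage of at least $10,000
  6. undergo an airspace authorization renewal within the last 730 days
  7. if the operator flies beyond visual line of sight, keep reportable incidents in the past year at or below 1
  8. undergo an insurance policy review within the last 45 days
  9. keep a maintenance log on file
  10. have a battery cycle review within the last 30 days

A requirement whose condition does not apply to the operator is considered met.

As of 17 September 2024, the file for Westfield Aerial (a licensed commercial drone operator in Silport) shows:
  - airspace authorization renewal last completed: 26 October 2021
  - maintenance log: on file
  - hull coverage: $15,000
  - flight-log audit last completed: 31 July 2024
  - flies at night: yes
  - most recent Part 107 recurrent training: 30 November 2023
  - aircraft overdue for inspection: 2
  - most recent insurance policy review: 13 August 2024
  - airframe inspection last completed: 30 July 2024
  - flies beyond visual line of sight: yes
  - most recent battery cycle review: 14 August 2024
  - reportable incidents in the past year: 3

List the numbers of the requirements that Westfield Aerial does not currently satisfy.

1, 3, 4, 6, 7, 10

1. condition 'flies at night' holds; aircraft overdue for inspection 2 > 0 → not met
2. flight-log audit 48 days ago vs limit 90 → met
3. Part 107 recurrent training 292 days ago vs limit 270 → not met
4. airframe inspection 49 days ago vs limit 45 → not met
5. hull coverage $15,000 ≥ $10,000 → met
6. airspace authorization renewal 1057 days ago vs limit 730 → not met
7. condition 'flies beyond visual line of sight' holds; reportable incidents in the past year 3 > 1 → not met
8. insurance policy review 35 days ago vs limit 45 → met
9. maintenance log present → met
10. battery cycle review 34 days ago vs limit 30 → not met
Not met: 1, 3, 4, 6, 7, 10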